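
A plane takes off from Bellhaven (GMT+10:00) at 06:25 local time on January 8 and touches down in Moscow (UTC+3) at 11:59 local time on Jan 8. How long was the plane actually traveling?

12 hours 34 minutes

Departure in UTC: 06:25 − 10:00 = 20:25 on Jan 7.
Arrival in UTC: 11:59 − 3:00 = 08:59 on Jan 8.
Elapsed = 08:59 − 20:25 (+1 day) = 12 hours 34 minutes.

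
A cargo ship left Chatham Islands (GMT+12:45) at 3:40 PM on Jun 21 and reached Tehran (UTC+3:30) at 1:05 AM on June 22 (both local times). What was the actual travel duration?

18 hours 40 minutes

Departure in UTC: 3:40 PM − 12:45 = 2:55 AM on Jun 21.
Arrival in UTC: 1:05 AM − 3:30 = 9:35 PM on Jun 21.
Elapsed = 9:35 PM − 2:55 AM = 18 hours 40 minutes.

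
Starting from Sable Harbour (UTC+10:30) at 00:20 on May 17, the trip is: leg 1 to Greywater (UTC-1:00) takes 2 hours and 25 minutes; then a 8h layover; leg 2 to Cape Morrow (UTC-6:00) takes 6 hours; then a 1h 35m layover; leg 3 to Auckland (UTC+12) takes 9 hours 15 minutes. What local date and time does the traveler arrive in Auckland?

05:05 on May 18

Convert departure to UTC: 00:20 − 10:30 = 13:50 UTC on May 16.
Add 2 hours 25 minutes leg 1 → 16:15 UTC.
Add 8 hours layover in Greywater → 00:15 UTC (May 17).
Add 6 hours leg 2 → 06:15 UTC.
Add 1 hour and 35 minutes layover in Cape Morrow → 07:50 UTC.
Add 9 hours 15 minutes leg 3 → 17:05 UTC.
Auckland is UTC+12:00, so local arrival = 17:05 + 12:00 = 05:05 on May 18.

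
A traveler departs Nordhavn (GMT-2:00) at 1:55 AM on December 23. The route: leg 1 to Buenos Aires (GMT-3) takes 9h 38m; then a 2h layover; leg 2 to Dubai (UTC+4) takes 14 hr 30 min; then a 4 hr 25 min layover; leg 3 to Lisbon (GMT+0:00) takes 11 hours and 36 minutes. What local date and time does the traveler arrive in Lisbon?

Convert departure to UTC: 1:55 AM + 2:00 = 3:55 AM UTC on Dec 23.
Add 9 hours and 38 minutes leg 1 → 1:33 PM UTC.
Add 2 hours layover in Buenos Aires → 3:33 PM UTC.
Add 14 hours and 30 minutes leg 2 → 6:03 AM UTC (Dec 24).
Add 4 hours and 25 minutes layover in Dubai → 10:28 AM UTC.
Add 11 hours 36 minutes leg 3 → 10:04 PM UTC.
Lisbon is UTC+0, so local arrival is the same: 10:04 PM on Dec 24.

10:04 PM on December 24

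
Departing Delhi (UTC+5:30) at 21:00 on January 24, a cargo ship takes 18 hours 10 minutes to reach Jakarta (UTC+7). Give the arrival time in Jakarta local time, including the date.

16:40 on Jan 25

Convert departure to UTC: 21:00 − 5:30 = 15:30 UTC on Jan 24.
Add 18 hours 10 minutes travel time → 09:40 UTC (Jan 25).
Jakarta is UTC+7:00, so local arrival = 09:40 + 7:00 = 16:40 on Jan 25.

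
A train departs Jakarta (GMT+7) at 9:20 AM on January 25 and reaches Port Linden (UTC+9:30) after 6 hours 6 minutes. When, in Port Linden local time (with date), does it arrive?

Convert departure to UTC: 9:20 AM − 7:00 = 2:20 AM UTC on Jan 25.
Add 6 hours and 6 minutes travel time → 8:26 AM UTC.
Port Linden is UTC+9:30, so local arrival = 8:26 AM + 9:30 = 5:56 PM on Jan 25.

5:56 PM on January 25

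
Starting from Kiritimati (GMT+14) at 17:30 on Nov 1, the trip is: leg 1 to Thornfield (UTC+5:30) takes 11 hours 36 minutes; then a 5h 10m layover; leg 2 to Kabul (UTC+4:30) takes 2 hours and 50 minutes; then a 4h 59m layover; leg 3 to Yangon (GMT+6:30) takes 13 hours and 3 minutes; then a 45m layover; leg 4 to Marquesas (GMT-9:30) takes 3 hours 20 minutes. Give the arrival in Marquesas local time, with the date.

Convert departure to UTC: 17:30 − 14:00 = 03:30 UTC on Nov 1.
Add 11 hours 36 minutes leg 1 → 15:06 UTC.
Add 5 hours 10 minutes layover in Thornfield → 20:16 UTC.
Add 2 hours and 50 minutes leg 2 → 23:06 UTC.
Add 4 hours and 59 minutes layover in Kabul → 04:05 UTC (Nov 2).
Add 13 hours 3 minutes leg 3 → 17:08 UTC.
Add 45 minutes layover in Yangon → 17:53 UTC.
Add 3 hours and 20 minutes leg 4 → 21:13 UTC.
Marquesas is UTC−9:30, so local arrival = 21:13 − 9:30 = 11:43 on Nov 2.

11:43 on November 2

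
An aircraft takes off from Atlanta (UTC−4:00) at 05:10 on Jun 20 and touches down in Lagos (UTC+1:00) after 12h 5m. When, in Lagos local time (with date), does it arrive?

22:15 on June 20

Convert departure to UTC: 05:10 + 4:00 = 09:10 UTC on Jun 20.
Add 12 hours 5 minutes travel time → 21:15 UTC.
Lagos is UTC+1:00, so local arrival = 21:15 + 1:00 = 22:15 on Jun 20.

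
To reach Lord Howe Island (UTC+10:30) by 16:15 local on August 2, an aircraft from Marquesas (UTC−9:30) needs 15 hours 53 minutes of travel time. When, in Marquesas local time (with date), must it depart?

Target arrival in UTC: 16:15 − 10:30 = 05:45 on Aug 2.
Subtract 15 hours 53 minutes → departure 13:52 UTC on Aug 1.
Marquesas is UTC−9:30: 13:52 − 9:30 = 04:22 on Aug 1.

04:22 on August 1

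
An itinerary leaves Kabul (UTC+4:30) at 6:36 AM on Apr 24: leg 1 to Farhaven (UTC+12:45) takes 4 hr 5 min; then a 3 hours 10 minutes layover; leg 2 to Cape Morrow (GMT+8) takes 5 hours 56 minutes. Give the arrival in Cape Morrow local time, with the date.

11:17 PM on April 24

Convert departure to UTC: 6:36 AM − 4:30 = 2:06 AM UTC on Apr 24.
Add 4 hours and 5 minutes leg 1 → 6:11 AM UTC.
Add 3 hours and 10 minutes layover in Farhaven → 9:21 AM UTC.
Add 5 hours 56 minutes leg 2 → 3:17 PM UTC.
Cape Morrow is UTC+8:00, so local arrival = 3:17 PM + 8:00 = 11:17 PM on Apr 24.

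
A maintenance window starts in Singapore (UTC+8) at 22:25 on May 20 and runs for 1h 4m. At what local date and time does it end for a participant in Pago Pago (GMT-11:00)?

04:29 on May 20

Convert start to UTC: 22:25 − 8:00 = 14:25 UTC on May 20.
Add 1 hour 4 minutes duration → 15:29 UTC.
Pago Pago is UTC−11:00, so local end time = 15:29 − 11:00 = 04:29 on May 20.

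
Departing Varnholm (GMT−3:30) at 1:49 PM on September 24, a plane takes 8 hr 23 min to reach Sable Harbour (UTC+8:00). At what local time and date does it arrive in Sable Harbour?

Convert departure to UTC: 1:49 PM + 3:30 = 5:19 PM UTC on Sep 24.
Add 8 hours and 23 minutes travel time → 1:42 AM UTC (Sep 25).
Sable Harbour is UTC+8:00, so local arrival = 1:42 AM + 8:00 = 9:42 AM on Sep 25.

9:42 AM on Sep 25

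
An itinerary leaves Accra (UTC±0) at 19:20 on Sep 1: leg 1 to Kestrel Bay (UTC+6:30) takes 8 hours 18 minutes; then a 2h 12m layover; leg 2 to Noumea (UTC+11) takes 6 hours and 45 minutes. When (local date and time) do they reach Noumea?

23:35 on September 2

Accra is at UTC+0, so departure is already 19:20 UTC on Sep 1.
Add 8 hours and 18 minutes leg 1 → 03:38 UTC (Sep 2).
Add 2 hours 12 minutes layover in Kestrel Bay → 05:50 UTC.
Add 6 hours and 45 minutes leg 2 → 12:35 UTC.
Noumea is UTC+11:00, so local arrival = 12:35 + 11:00 = 23:35 on Sep 2.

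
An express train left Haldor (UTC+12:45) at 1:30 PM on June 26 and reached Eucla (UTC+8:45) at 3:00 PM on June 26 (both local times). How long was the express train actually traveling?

5 hours 30 minutes

Departure in UTC: 1:30 PM − 12:45 = 12:45 AM on Jun 26.
Arrival in UTC: 3:00 PM − 8:45 = 6:15 AM on Jun 26.
Elapsed = 6:15 AM − 12:45 AM = 5 hours 30 minutes.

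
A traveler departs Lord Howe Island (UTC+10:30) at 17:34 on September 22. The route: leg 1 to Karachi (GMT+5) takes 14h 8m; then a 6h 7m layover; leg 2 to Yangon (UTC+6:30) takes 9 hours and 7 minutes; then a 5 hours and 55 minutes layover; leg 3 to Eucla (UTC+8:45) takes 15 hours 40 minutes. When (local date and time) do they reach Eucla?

Convert departure to UTC: 17:34 − 10:30 = 07:04 UTC on Sep 22.
Add 14 hours 8 minutes leg 1 → 21:12 UTC.
Add 6 hours 7 minutes layover in Karachi → 03:19 UTC (Sep 23).
Add 9 hours 7 minutes leg 2 → 12:26 UTC.
Add 5 hours 55 minutes layover in Yangon → 18:21 UTC.
Add 15 hours and 40 minutes leg 3 → 10:01 UTC (Sep 24).
Eucla is UTC+8:45, so local arrival = 10:01 + 8:45 = 18:46 on Sep 24.

18:46 on September 24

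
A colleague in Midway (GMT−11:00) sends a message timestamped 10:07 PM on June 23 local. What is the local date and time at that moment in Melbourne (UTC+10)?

7:07 PM on June 24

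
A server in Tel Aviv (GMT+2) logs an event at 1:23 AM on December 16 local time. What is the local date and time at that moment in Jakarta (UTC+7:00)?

Jakarta is 5:00 ahead of Tel Aviv.
Shift by the zone difference: 1:23 AM + 5:00 = 6:23 AM on Dec 16 in Jakarta.

6:23 AM on December 16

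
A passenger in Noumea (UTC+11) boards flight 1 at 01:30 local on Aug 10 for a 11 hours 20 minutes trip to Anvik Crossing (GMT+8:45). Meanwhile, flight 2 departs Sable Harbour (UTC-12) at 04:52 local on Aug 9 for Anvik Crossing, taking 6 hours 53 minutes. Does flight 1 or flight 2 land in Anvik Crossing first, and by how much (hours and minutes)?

the second, by 2 hours 5 minutes

Flight 1 in UTC: 01:30 − 11:00 = 14:30 on Aug 9.
+11 hours 20 minutes → arrive 01:50 UTC on Aug 10.
Flight 2 in UTC: 04:52 + 12:00 = 16:52 on Aug 9.
+6 hours and 53 minutes → arrive 23:45 UTC on Aug 9.
Flight 2 lands earlier by 2 hours 5 minutes.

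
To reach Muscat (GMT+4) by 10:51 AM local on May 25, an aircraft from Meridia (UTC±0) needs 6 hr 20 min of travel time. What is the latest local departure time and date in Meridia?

Target arrival in UTC: 10:51 AM − 4:00 = 6:51 AM on May 25.
Subtract 6 hours and 20 minutes → departure 12:31 AM UTC on May 25.
Meridia is UTC+0, so departure is 12:31 AM on May 25.

12:31 AM on May 25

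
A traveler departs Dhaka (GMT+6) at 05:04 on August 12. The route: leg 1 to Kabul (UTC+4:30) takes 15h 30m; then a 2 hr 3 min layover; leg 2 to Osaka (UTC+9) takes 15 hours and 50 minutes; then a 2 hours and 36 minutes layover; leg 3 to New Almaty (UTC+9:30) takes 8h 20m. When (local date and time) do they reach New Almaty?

04:53 on August 14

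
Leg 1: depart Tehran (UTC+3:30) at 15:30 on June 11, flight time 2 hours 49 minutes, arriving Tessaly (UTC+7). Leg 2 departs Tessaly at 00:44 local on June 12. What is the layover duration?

Convert departure to UTC: 15:30 − 3:30 = 12:00 UTC on Jun 11.
Add 2 hours 49 minutes flight time → 14:49 UTC.
Tessaly is UTC+7:00, so local arrival = 14:49 + 7:00 = 21:49 on Jun 11.
Layover = 00:44 − 21:49 (+1 day) = 2 hours 55 minutes.

2 hours 55 minutes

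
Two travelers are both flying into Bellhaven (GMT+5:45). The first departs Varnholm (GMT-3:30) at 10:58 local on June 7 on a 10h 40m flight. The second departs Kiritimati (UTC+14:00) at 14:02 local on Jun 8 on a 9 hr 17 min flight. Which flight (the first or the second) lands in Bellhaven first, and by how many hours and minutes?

Flight 1 in UTC: 10:58 + 3:30 = 14:28 on Jun 7.
+10 hours and 40 minutes → arrive 01:08 UTC on Jun 8.
Flight 2 in UTC: 14:02 − 14:00 = 00:02 on Jun 8.
+9 hours 17 minutes → arrive 09:19 UTC on Jun 8.
Flight 1 lands earlier by 8 hours 11 minutes.

the first, by 8 hours 11 minutes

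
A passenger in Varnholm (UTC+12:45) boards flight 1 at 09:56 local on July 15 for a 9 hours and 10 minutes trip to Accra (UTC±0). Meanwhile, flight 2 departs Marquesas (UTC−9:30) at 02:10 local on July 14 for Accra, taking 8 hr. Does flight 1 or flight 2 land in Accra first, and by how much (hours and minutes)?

the second, by 10 hours 41 minutes

Flight 1 in UTC: 09:56 − 12:45 = 21:11 on Jul 14.
+9 hours and 10 minutes → arrive 06:21 UTC on Jul 15.
Flight 2 in UTC: 02:10 + 9:30 = 11:40 on Jul 14.
+8 hours → arrive 19:40 UTC on Jul 14.
Flight 2 lands earlier by 10 hours 41 minutes.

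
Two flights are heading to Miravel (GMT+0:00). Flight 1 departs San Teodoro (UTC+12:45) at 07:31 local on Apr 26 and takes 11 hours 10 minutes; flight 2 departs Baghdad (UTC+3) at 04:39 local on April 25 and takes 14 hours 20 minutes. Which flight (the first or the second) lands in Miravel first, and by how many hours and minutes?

Flight 1 in UTC: 07:31 − 12:45 = 18:46 on Apr 25.
+11 hours and 10 minutes → arrive 05:56 UTC on Apr 26.
Flight 2 in UTC: 04:39 − 3:00 = 01:39 on Apr 25.
+14 hours 20 minutes → arrive 15:59 UTC on Apr 25.
Flight 2 lands earlier by 13 hours 57 minutes.

the second, by 13 hours 57 minutes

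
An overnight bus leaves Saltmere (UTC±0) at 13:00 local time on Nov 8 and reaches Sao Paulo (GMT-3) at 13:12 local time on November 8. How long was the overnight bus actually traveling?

3 hours 12 minutes

Sao Paulo is 3:00 behind Saltmere.
Clock-face elapsed time (ignoring zones) is 12 minutes.
Actual elapsed = 12 minutes + 3:00 = 3 hours 12 minutes.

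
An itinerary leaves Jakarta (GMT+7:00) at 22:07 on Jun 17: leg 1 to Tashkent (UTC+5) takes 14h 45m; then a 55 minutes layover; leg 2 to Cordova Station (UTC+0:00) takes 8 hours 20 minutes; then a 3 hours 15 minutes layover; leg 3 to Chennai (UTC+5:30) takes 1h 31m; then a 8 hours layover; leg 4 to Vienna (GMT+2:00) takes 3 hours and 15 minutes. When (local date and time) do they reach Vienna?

09:08 on June 19

Convert departure to UTC: 22:07 − 7:00 = 15:07 UTC on Jun 17.
Add 14 hours 45 minutes leg 1 → 05:52 UTC (Jun 18).
Add 55 minutes layover in Tashkent → 06:47 UTC.
Add 8 hours 20 minutes leg 2 → 15:07 UTC.
Add 3 hours and 15 minutes layover in Cordova Station → 18:22 UTC.
Add 1 hour and 31 minutes leg 3 → 19:53 UTC.
Add 8 hours layover in Chennai → 03:53 UTC (Jun 19).
Add 3 hours and 15 minutes leg 4 → 07:08 UTC.
Vienna is UTC+2:00, so local arrival = 07:08 + 2:00 = 09:08 on Jun 19.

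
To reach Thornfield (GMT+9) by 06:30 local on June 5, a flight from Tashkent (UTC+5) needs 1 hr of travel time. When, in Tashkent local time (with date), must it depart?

01:30 on June 5

Target arrival in UTC: 06:30 − 9:00 = 21:30 on Jun 4.
Subtract 1 hour → departure 20:30 UTC on Jun 4.
Tashkent is UTC+5:00: 20:30 + 5:00 = 01:30 on Jun 5.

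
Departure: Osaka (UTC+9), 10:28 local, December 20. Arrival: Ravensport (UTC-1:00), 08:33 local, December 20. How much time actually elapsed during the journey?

8 hours 5 minutes

Departure in UTC: 10:28 − 9:00 = 01:28 on Dec 20.
Arrival in UTC: 08:33 + 1:00 = 09:33 on Dec 20.
Elapsed = 09:33 − 01:28 = 8 hours 5 minutes.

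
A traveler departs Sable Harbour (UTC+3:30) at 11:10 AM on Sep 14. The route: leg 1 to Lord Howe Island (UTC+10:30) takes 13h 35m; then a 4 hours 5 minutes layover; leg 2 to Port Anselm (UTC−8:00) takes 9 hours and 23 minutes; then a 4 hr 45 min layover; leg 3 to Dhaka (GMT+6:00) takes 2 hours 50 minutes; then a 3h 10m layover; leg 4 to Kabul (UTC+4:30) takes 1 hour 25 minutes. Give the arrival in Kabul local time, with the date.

Convert departure to UTC: 11:10 AM − 3:30 = 7:40 AM UTC on Sep 14.
Add 13 hours and 35 minutes leg 1 → 9:15 PM UTC.
Add 4 hours 5 minutes layover in Lord Howe Island → 1:20 AM UTC (Sep 15).
Add 9 hours and 23 minutes leg 2 → 10:43 AM UTC.
Add 4 hours 45 minutes layover in Port Anselm → 3:28 PM UTC.
Add 2 hours and 50 minutes leg 3 → 6:18 PM UTC.
Add 3 hours and 10 minutes layover in Dhaka → 9:28 PM UTC.
Add 1 hour and 25 minutes leg 4 → 10:53 PM UTC.
Kabul is UTC+4:30, so local arrival = 10:53 PM + 4:30 = 3:23 AM on Sep 16.

3:23 AM on September 16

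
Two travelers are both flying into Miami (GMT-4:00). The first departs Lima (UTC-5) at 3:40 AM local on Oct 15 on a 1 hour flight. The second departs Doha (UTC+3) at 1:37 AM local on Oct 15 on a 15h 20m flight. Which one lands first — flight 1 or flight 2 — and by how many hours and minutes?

the first, by 4 hours 17 minutes

Flight 1 in UTC: 3:40 AM + 5:00 = 8:40 AM on Oct 15.
+1 hour → arrive 9:40 AM UTC on Oct 15.
Flight 2 in UTC: 1:37 AM − 3:00 = 10:37 PM on Oct 14.
+15 hours 20 minutes → arrive 1:57 PM UTC on Oct 15.
Flight 1 lands earlier by 4 hours 17 minutes.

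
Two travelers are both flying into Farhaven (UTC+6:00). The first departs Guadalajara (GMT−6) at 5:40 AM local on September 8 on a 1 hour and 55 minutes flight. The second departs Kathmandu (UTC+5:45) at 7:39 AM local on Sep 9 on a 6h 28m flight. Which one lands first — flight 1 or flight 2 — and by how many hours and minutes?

Flight 1 in UTC: 5:40 AM + 6:00 = 11:40 AM on Sep 8.
+1 hour 55 minutes → arrive 1:35 PM UTC on Sep 8.
Flight 2 in UTC: 7:39 AM − 5:45 = 1:54 AM on Sep 9.
+6 hours and 28 minutes → arrive 8:22 AM UTC on Sep 9.
Flight 1 lands earlier by 18 hours 47 minutes.

the first, by 18 hours 47 minutes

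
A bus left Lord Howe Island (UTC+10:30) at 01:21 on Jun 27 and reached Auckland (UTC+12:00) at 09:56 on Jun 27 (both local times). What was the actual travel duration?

7 hours 5 minutes

Departure in UTC: 01:21 − 10:30 = 14:51 on Jun 26.
Arrival in UTC: 09:56 − 12:00 = 21:56 on Jun 26.
Elapsed = 21:56 − 14:51 = 7 hours 5 minutes.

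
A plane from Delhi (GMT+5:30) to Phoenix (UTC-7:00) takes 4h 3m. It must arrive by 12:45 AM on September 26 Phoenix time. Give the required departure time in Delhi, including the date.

Target arrival in UTC: 12:45 AM + 7:00 = 7:45 AM on Sep 26.
Subtract 4 hours 3 minutes → departure 3:42 AM UTC on Sep 26.
Delhi is UTC+5:30: 3:42 AM + 5:30 = 9:12 AM on Sep 26.

9:12 AM on September 26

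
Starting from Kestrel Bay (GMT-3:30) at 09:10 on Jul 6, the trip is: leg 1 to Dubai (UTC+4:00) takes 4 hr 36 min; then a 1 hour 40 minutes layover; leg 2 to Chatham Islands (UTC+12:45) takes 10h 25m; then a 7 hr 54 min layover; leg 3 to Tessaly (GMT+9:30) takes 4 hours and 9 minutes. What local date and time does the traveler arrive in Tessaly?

Convert departure to UTC: 09:10 + 3:30 = 12:40 UTC on Jul 6.
Add 4 hours 36 minutes leg 1 → 17:16 UTC.
Add 1 hour 40 minutes layover in Dubai → 18:56 UTC.
Add 10 hours 25 minutes leg 2 → 05:21 UTC (Jul 7).
Add 7 hours and 54 minutes layover in Chatham Islands → 13:15 UTC.
Add 4 hours and 9 minutes leg 3 → 17:24 UTC.
Tessaly is UTC+9:30, so local arrival = 17:24 + 9:30 = 02:54 on Jul 8.

02:54 on Jul 8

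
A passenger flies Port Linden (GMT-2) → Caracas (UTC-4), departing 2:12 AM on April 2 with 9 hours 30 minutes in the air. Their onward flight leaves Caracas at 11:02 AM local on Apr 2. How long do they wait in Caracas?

1 hour 20 minutes

Convert departure to UTC: 2:12 AM + 2:00 = 4:12 AM UTC on Apr 2.
Add 9 hours 30 minutes flight time → 1:42 PM UTC.
Caracas is UTC−4:00, so local arrival = 1:42 PM − 4:00 = 9:42 AM on Apr 2.
Layover = 11:02 AM − 9:42 AM = 1 hour 20 minutes.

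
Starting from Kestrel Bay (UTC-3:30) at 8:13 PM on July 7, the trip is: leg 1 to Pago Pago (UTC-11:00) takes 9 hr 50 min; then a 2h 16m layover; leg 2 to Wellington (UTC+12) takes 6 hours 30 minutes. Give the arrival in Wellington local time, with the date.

Convert departure to UTC: 8:13 PM + 3:30 = 11:43 PM UTC on Jul 7.
Add 9 hours and 50 minutes leg 1 → 9:33 AM UTC (Jul 8).
Add 2 hours and 16 minutes layover in Pago Pago → 11:49 AM UTC.
Add 6 hours and 30 minutes leg 2 → 6:19 PM UTC.
Wellington is UTC+12:00, so local arrival = 6:19 PM + 12:00 = 6:19 AM on Jul 9.

6:19 AM on July 9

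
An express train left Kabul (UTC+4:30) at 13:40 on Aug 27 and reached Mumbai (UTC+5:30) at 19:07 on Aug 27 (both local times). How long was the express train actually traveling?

Departure in UTC: 13:40 − 4:30 = 09:10 on Aug 27.
Arrival in UTC: 19:07 − 5:30 = 13:37 on Aug 27.
Elapsed = 13:37 − 09:10 = 4 hours 27 minutes.

4 hours 27 minutes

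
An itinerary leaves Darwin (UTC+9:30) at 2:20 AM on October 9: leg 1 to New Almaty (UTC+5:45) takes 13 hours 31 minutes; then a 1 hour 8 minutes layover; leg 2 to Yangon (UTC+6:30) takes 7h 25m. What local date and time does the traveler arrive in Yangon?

9:24 PM on Oct 9

Convert departure to UTC: 2:20 AM − 9:30 = 4:50 PM UTC on Oct 8.
Add 13 hours 31 minutes leg 1 → 6:21 AM UTC (Oct 9).
Add 1 hour and 8 minutes layover in New Almaty → 7:29 AM UTC.
Add 7 hours 25 minutes leg 2 → 2:54 PM UTC.
Yangon is UTC+6:30, so local arrival = 2:54 PM + 6:30 = 9:24 PM on Oct 9.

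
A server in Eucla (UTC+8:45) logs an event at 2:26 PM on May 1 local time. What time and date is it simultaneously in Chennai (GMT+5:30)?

Chennai is 3:15 behind Eucla.
Shift by the zone difference: 2:26 PM − 3:15 = 11:11 AM on May 1 in Chennai.

11:11 AM on May 1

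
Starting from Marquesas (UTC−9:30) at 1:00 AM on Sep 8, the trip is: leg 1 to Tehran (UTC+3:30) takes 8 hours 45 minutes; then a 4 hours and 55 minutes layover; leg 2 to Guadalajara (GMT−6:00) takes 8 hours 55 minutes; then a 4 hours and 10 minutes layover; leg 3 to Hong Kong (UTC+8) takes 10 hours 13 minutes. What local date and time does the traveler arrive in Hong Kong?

7:28 AM on Sep 10

Convert departure to UTC: 1:00 AM + 9:30 = 10:30 AM UTC on Sep 8.
Add 8 hours 45 minutes leg 1 → 7:15 PM UTC.
Add 4 hours and 55 minutes layover in Tehran → 12:10 AM UTC (Sep 9).
Add 8 hours 55 minutes leg 2 → 9:05 AM UTC.
Add 4 hours and 10 minutes layover in Guadalajara → 1:15 PM UTC.
Add 10 hours and 13 minutes leg 3 → 11:28 PM UTC.
Hong Kong is UTC+8:00, so local arrival = 11:28 PM + 8:00 = 7:28 AM on Sep 10.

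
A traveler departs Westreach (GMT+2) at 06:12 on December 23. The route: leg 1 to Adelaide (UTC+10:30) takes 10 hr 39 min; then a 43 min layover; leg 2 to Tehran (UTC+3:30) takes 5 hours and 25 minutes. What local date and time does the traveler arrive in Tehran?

Convert departure to UTC: 06:12 − 2:00 = 04:12 UTC on Dec 23.
Add 10 hours and 39 minutes leg 1 → 14:51 UTC.
Add 43 minutes layover in Adelaide → 15:34 UTC.
Add 5 hours 25 minutes leg 2 → 20:59 UTC.
Tehran is UTC+3:30, so local arrival = 20:59 + 3:30 = 00:29 on Dec 24.

00:29 on Dec 24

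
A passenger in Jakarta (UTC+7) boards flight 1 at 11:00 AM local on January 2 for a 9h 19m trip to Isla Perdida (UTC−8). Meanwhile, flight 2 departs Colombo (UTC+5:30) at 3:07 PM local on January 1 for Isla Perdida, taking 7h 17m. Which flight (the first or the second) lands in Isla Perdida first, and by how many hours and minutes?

the second, by 20 hours 25 minutes

Flight 1 in UTC: 11:00 AM − 7:00 = 4:00 AM on Jan 2.
+9 hours 19 minutes → arrive 1:19 PM UTC on Jan 2.
Flight 2 in UTC: 3:07 PM − 5:30 = 9:37 AM on Jan 1.
+7 hours 17 minutes → arrive 4:54 PM UTC on Jan 1.
Flight 2 lands earlier by 20 hours 25 minutes.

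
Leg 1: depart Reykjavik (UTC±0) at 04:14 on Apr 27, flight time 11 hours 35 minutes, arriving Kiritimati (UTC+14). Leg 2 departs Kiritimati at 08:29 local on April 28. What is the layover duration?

2 hours 40 minutes

Reykjavik is at UTC+0, so departure is already 04:14 UTC on Apr 27.
Add 11 hours and 35 minutes flight time → 15:49 UTC.
Kiritimati is UTC+14:00, so local arrival = 15:49 + 14:00 = 05:49 on Apr 28.
Layover = 08:29 − 05:49 = 2 hours 40 minutes.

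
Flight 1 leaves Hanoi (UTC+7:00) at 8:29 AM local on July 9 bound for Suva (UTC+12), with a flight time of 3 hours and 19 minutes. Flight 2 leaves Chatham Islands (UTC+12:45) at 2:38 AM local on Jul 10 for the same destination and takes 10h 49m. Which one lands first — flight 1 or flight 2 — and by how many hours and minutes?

the first, by 19 hours 54 minutes

Flight 1 in UTC: 8:29 AM − 7:00 = 1:29 AM on Jul 9.
+3 hours and 19 minutes → arrive 4:48 AM UTC on Jul 9.
Flight 2 in UTC: 2:38 AM − 12:45 = 1:53 PM on Jul 9.
+10 hours 49 minutes → arrive 12:42 AM UTC on Jul 10.
Flight 1 lands earlier by 19 hours 54 minutes.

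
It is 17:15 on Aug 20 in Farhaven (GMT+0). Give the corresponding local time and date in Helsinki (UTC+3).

Farhaven is UTC+0 so that is 17:15 UTC.
Helsinki is UTC+3:00: 17:15 + 3:00 = 20:15 on Aug 20.

20:15 on Aug 20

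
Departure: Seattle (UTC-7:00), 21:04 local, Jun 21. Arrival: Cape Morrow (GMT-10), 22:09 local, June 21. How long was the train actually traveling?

Departure in UTC: 21:04 + 7:00 = 04:04 on Jun 22.
Arrival in UTC: 22:09 + 10:00 = 08:09 on Jun 22.
Elapsed = 08:09 − 04:04 = 4 hours 5 minutes.

4 hours 5 minutes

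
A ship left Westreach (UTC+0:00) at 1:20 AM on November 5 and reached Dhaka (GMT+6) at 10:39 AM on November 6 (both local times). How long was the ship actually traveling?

Departure is already UTC: 1:20 AM on Nov 5.
Arrival in UTC: 10:39 AM − 6:00 = 4:39 AM on Nov 6.
Elapsed = 4:39 AM − 1:20 AM (+1 day) = 27 hours 19 minutes.

27 hours 19 minutes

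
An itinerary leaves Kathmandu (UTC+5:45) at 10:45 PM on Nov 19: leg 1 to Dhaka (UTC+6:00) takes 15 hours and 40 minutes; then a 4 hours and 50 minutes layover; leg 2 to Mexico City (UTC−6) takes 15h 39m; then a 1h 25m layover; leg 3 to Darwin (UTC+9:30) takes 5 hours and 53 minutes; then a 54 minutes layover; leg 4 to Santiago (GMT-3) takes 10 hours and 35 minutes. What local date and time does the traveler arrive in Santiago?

Convert departure to UTC: 10:45 PM − 5:45 = 5:00 PM UTC on Nov 19.
Add 15 hours and 40 minutes leg 1 → 8:40 AM UTC (Nov 20).
Add 4 hours 50 minutes layover in Dhaka → 1:30 PM UTC.
Add 15 hours and 39 minutes leg 2 → 5:09 AM UTC (Nov 21).
Add 1 hour and 25 minutes layover in Mexico City → 6:34 AM UTC.
Add 5 hours 53 minutes leg 3 → 12:27 PM UTC.
Add 54 minutes layover in Darwin → 1:21 PM UTC.
Add 10 hours 35 minutes leg 4 → 11:56 PM UTC.
Santiago is UTC−3:00, so local arrival = 11:56 PM − 3:00 = 8:56 PM on Nov 21.

8:56 PM on Nov 21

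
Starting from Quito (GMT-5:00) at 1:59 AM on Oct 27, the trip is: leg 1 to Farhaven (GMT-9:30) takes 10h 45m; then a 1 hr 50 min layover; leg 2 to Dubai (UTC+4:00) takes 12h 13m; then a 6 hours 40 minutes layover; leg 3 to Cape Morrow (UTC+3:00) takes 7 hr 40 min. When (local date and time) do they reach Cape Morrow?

Convert departure to UTC: 1:59 AM + 5:00 = 6:59 AM UTC on Oct 27.
Add 10 hours 45 minutes leg 1 → 5:44 PM UTC.
Add 1 hour and 50 minutes layover in Farhaven → 7:34 PM UTC.
Add 12 hours 13 minutes leg 2 → 7:47 AM UTC (Oct 28).
Add 6 hours 40 minutes layover in Dubai → 2:27 PM UTC.
Add 7 hours 40 minutes leg 3 → 10:07 PM UTC.
Cape Morrow is UTC+3:00, so local arrival = 10:07 PM + 3:00 = 1:07 AM on Oct 29.

1:07 AM on October 29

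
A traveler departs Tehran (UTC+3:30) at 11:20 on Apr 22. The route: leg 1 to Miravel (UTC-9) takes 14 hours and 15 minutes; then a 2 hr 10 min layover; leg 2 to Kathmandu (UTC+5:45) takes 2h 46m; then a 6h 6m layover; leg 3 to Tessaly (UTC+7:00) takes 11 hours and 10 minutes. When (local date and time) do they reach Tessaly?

Convert departure to UTC: 11:20 − 3:30 = 07:50 UTC on Apr 22.
Add 14 hours and 15 minutes leg 1 → 22:05 UTC.
Add 2 hours 10 minutes layover in Miravel → 00:15 UTC (Apr 23).
Add 2 hours 46 minutes leg 2 → 03:01 UTC.
Add 6 hours and 6 minutes layover in Kathmandu → 09:07 UTC.
Add 11 hours and 10 minutes leg 3 → 20:17 UTC.
Tessaly is UTC+7:00, so local arrival = 20:17 + 7:00 = 03:17 on Apr 24.

03:17 on April 24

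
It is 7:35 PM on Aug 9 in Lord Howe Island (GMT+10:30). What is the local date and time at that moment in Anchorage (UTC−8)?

In UTC: 7:35 PM − 10:30 = 9:05 AM on Aug 9.
Anchorage is UTC−8:00: 9:05 AM − 8:00 = 1:05 AM on Aug 9.

1:05 AM on August 9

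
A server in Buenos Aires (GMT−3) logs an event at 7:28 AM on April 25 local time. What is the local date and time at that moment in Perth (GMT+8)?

In UTC: 7:28 AM + 3:00 = 10:28 AM on Apr 25.
Perth is UTC+8:00: 10:28 AM + 8:00 = 6:28 PM on Apr 25.

6:28 PM on Apr 25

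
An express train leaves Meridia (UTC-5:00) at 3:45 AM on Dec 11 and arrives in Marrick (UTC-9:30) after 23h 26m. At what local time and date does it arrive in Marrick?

10:41 PM on December 11

Convert departure to UTC: 3:45 AM + 5:00 = 8:45 AM UTC on Dec 11.
Add 23 hours 26 minutes travel time → 8:11 AM UTC (Dec 12).
Marrick is UTC−9:30, so local arrival = 8:11 AM − 9:30 = 10:41 PM on Dec 11.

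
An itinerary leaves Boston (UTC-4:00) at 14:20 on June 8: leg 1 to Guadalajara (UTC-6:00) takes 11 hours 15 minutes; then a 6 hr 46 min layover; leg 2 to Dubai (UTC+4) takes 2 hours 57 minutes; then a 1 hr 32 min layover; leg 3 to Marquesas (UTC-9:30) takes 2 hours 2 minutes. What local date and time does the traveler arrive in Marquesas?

Convert departure to UTC: 14:20 + 4:00 = 18:20 UTC on Jun 8.
Add 11 hours 15 minutes leg 1 → 05:35 UTC (Jun 9).
Add 6 hours and 46 minutes layover in Guadalajara → 12:21 UTC.
Add 2 hours 57 minutes leg 2 → 15:18 UTC.
Add 1 hour 32 minutes layover in Dubai → 16:50 UTC.
Add 2 hours and 2 minutes leg 3 → 18:52 UTC.
Marquesas is UTC−9:30, so local arrival = 18:52 − 9:30 = 09:22 on Jun 9.

09:22 on June 9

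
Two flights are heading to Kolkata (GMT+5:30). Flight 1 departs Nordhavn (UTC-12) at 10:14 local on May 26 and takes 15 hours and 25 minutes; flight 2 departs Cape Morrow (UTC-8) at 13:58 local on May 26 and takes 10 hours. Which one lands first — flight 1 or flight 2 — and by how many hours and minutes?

the second, by 5 hours 41 minutes

Flight 1 in UTC: 10:14 + 12:00 = 22:14 on May 26.
+15 hours and 25 minutes → arrive 13:39 UTC on May 27.
Flight 2 in UTC: 13:58 + 8:00 = 21:58 on May 26.
+10 hours → arrive 07:58 UTC on May 27.
Flight 2 lands earlier by 5 hours 41 minutes.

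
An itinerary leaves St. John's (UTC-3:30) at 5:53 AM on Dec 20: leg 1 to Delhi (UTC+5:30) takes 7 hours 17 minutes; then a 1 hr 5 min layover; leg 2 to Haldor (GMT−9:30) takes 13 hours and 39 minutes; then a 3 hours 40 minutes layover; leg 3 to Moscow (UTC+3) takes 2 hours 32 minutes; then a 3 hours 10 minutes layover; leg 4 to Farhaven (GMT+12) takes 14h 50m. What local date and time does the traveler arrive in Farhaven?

Convert departure to UTC: 5:53 AM + 3:30 = 9:23 AM UTC on Dec 20.
Add 7 hours and 17 minutes leg 1 → 4:40 PM UTC.
Add 1 hour and 5 minutes layover in Delhi → 5:45 PM UTC.
Add 13 hours 39 minutes leg 2 → 7:24 AM UTC (Dec 21).
Add 3 hours 40 minutes layover in Haldor → 11:04 AM UTC.
Add 2 hours 32 minutes leg 3 → 1:36 PM UTC.
Add 3 hours and 10 minutes layover in Moscow → 4:46 PM UTC.
Add 14 hours and 50 minutes leg 4 → 7:36 AM UTC (Dec 22).
Farhaven is UTC+12:00, so local arrival = 7:36 AM + 12:00 = 7:36 PM on Dec 22.

7:36 PM on Dec 22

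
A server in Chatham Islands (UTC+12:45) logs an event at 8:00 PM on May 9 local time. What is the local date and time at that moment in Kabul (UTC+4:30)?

11:45 AM on May 9

In UTC: 8:00 PM − 12:45 = 7:15 AM on May 9.
Kabul is UTC+4:30: 7:15 AM + 4:30 = 11:45 AM on May 9.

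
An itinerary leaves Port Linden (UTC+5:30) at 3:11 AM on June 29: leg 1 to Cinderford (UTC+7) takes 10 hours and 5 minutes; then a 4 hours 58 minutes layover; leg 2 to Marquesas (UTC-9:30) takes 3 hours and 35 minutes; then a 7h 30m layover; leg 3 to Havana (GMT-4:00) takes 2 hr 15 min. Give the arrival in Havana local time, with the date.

10:04 PM on June 29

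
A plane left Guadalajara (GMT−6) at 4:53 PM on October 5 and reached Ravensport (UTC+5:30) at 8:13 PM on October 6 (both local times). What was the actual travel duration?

Departure in UTC: 4:53 PM + 6:00 = 10:53 PM on Oct 5.
Arrival in UTC: 8:13 PM − 5:30 = 2:43 PM on Oct 6.
Elapsed = 2:43 PM − 10:53 PM (+1 day) = 15 hours 50 minutes.

15 hours 50 minutes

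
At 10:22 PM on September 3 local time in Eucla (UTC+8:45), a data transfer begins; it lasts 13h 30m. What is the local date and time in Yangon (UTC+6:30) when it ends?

9:37 AM on September 4

Yangon is 2:15 behind Eucla.
After 13 hours 30 minutes it is 11:52 AM (Sep 4) in Eucla.
Shift by the zone difference: 11:52 AM − 2:15 = 9:37 AM on Sep 4 in Yangon.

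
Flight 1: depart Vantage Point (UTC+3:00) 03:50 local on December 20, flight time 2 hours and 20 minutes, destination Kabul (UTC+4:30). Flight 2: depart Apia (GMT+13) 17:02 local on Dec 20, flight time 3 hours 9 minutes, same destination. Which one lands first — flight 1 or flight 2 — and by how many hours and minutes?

Flight 1 in UTC: 03:50 − 3:00 = 00:50 on Dec 20.
+2 hours 20 minutes → arrive 03:10 UTC on Dec 20.
Flight 2 in UTC: 17:02 − 13:00 = 04:02 on Dec 20.
+3 hours and 9 minutes → arrive 07:11 UTC on Dec 20.
Flight 1 lands earlier by 4 hours 1 minute.

the first, by 4 hours 1 minute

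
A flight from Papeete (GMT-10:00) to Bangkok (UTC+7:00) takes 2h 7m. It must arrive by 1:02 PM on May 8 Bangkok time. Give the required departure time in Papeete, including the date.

5:55 PM on May 7

Target arrival in UTC: 1:02 PM − 7:00 = 6:02 AM on May 8.
Subtract 2 hours and 7 minutes → departure 3:55 AM UTC on May 8.
Papeete is UTC−10:00: 3:55 AM − 10:00 = 5:55 PM on May 7.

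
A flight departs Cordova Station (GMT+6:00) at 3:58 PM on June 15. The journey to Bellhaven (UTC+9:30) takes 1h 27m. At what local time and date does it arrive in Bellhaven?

Convert departure to UTC: 3:58 PM − 6:00 = 9:58 AM UTC on Jun 15.
Add 1 hour and 27 minutes travel time → 11:25 AM UTC.
Bellhaven is UTC+9:30, so local arrival = 11:25 AM + 9:30 = 8:55 PM on Jun 15.

8:55 PM on Jun 15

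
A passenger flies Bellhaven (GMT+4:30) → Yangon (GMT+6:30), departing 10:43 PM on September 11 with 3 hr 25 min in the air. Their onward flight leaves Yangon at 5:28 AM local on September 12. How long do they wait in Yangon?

1 hour 20 minutes

Convert departure to UTC: 10:43 PM − 4:30 = 6:13 PM UTC on Sep 11.
Add 3 hours and 25 minutes flight time → 9:38 PM UTC.
Yangon is UTC+6:30, so local arrival = 9:38 PM + 6:30 = 4:08 AM on Sep 12.
Layover = 5:28 AM − 4:08 AM = 1 hour 20 minutes.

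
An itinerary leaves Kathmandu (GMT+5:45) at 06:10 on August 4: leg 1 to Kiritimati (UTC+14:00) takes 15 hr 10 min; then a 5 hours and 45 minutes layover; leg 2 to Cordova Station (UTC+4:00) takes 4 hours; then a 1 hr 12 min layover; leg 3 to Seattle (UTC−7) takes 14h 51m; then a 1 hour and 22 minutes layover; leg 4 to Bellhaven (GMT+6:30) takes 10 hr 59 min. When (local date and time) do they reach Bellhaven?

12:14 on August 6

Convert departure to UTC: 06:10 − 5:45 = 00:25 UTC on Aug 4.
Add 15 hours 10 minutes leg 1 → 15:35 UTC.
Add 5 hours and 45 minutes layover in Kiritimati → 21:20 UTC.
Add 4 hours leg 2 → 01:20 UTC (Aug 5).
Add 1 hour and 12 minutes layover in Cordova Station → 02:32 UTC.
Add 14 hours 51 minutes leg 3 → 17:23 UTC.
Add 1 hour 22 minutes layover in Seattle → 18:45 UTC.
Add 10 hours 59 minutes leg 4 → 05:44 UTC (Aug 6).
Bellhaven is UTC+6:30, so local arrival = 05:44 + 6:30 = 12:14 on Aug 6.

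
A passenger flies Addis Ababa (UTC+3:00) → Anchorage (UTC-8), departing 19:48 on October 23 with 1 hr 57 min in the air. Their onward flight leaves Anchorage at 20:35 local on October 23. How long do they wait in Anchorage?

Convert departure to UTC: 19:48 − 3:00 = 16:48 UTC on Oct 23.
Add 1 hour and 57 minutes flight time → 18:45 UTC.
Anchorage is UTC−8:00, so local arrival = 18:45 − 8:00 = 10:45 on Oct 23.
Layover = 20:35 − 10:45 = 9 hours 50 minutes.

9 hours 50 minutes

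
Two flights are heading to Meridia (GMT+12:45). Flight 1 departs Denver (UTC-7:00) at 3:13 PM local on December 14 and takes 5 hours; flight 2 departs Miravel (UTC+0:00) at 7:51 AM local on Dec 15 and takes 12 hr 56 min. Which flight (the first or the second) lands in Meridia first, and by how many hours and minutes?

the first, by 17 hours 34 minutes

Flight 1 in UTC: 3:13 PM + 7:00 = 10:13 PM on Dec 14.
+5 hours → arrive 3:13 AM UTC on Dec 15.
Flight 2 departs at 7:51 AM UTC (Dec 15).
+12 hours and 56 minutes → arrive 8:47 PM UTC on Dec 15.
Flight 1 lands earlier by 17 hours 34 minutes.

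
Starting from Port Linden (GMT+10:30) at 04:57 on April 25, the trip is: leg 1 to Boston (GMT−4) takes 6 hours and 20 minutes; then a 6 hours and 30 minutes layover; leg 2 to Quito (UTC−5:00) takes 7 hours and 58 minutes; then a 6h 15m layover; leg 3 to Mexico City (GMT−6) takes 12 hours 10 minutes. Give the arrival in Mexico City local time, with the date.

Convert departure to UTC: 04:57 − 10:30 = 18:27 UTC on Apr 24.
Add 6 hours 20 minutes leg 1 → 00:47 UTC (Apr 25).
Add 6 hours 30 minutes layover in Boston → 07:17 UTC.
Add 7 hours 58 minutes leg 2 → 15:15 UTC.
Add 6 hours 15 minutes layover in Quito → 21:30 UTC.
Add 12 hours 10 minutes leg 3 → 09:40 UTC (Apr 26).
Mexico City is UTC−6:00, so local arrival = 09:40 − 6:00 = 03:40 on Apr 26.

03:40 on April 26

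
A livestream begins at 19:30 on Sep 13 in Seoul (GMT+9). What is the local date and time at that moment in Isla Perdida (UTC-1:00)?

09:30 on September 13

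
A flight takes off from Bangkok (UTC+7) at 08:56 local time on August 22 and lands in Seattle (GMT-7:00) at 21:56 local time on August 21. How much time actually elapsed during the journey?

Departure in UTC: 08:56 − 7:00 = 01:56 on Aug 22.
Arrival in UTC: 21:56 + 7:00 = 04:56 on Aug 22.
Elapsed = 04:56 − 01:56 = 3 hours.

3 hours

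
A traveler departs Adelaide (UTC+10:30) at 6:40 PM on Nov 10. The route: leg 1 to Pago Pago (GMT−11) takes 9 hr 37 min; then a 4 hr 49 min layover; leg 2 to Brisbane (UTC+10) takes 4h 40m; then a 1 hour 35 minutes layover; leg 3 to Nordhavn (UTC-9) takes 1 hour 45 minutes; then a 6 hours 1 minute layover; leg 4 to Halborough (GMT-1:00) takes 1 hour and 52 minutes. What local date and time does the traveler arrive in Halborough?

1:29 PM on November 11

Convert departure to UTC: 6:40 PM − 10:30 = 8:10 AM UTC on Nov 10.
Add 9 hours 37 minutes leg 1 → 5:47 PM UTC.
Add 4 hours and 49 minutes layover in Pago Pago → 10:36 PM UTC.
Add 4 hours and 40 minutes leg 2 → 3:16 AM UTC (Nov 11).
Add 1 hour and 35 minutes layover in Brisbane → 4:51 AM UTC.
Add 1 hour 45 minutes leg 3 → 6:36 AM UTC.
Add 6 hours and 1 minute layover in Nordhavn → 12:37 PM UTC.
Add 1 hour 52 minutes leg 4 → 2:29 PM UTC.
Halborough is UTC−1:00, so local arrival = 2:29 PM − 1:00 = 1:29 PM on Nov 11.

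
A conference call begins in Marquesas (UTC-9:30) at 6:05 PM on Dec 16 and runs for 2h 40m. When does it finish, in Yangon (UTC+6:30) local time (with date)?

12:45 PM on Dec 17

Convert start to UTC: 6:05 PM + 9:30 = 3:35 AM UTC on Dec 17.
Add 2 hours and 40 minutes duration → 6:15 AM UTC.
Yangon is UTC+6:30, so local end time = 6:15 AM + 6:30 = 12:45 PM on Dec 17.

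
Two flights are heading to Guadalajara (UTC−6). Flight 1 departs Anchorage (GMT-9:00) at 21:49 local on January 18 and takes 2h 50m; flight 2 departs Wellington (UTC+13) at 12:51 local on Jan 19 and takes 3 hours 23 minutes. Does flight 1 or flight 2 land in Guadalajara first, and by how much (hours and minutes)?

the second, by 6 hours 25 minutes

Flight 1 in UTC: 21:49 + 9:00 = 06:49 on Jan 19.
+2 hours 50 minutes → arrive 09:39 UTC on Jan 19.
Flight 2 in UTC: 12:51 − 13:00 = 23:51 on Jan 18.
+3 hours 23 minutes → arrive 03:14 UTC on Jan 19.
Flight 2 lands earlier by 6 hours 25 minutes.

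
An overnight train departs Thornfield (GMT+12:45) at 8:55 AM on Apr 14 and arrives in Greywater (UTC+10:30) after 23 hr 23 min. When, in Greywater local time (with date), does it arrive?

Convert departure to UTC: 8:55 AM − 12:45 = 8:10 PM UTC on Apr 13.
Add 23 hours 23 minutes travel time → 7:33 PM UTC (Apr 14).
Greywater is UTC+10:30, so local arrival = 7:33 PM + 10:30 = 6:03 AM on Apr 15.

6:03 AM on Apr 15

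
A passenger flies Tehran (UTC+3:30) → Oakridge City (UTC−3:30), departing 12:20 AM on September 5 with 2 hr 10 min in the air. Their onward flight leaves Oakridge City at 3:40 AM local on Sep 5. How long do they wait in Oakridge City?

8 hours 10 minutes

Convert departure to UTC: 12:20 AM − 3:30 = 8:50 PM UTC on Sep 4.
Add 2 hours 10 minutes flight time → 11:00 PM UTC.
Oakridge City is UTC−3:30, so local arrival = 11:00 PM − 3:30 = 7:30 PM on Sep 4.
Layover = 3:40 AM − 7:30 PM (+1 day) = 8 hours 10 minutes.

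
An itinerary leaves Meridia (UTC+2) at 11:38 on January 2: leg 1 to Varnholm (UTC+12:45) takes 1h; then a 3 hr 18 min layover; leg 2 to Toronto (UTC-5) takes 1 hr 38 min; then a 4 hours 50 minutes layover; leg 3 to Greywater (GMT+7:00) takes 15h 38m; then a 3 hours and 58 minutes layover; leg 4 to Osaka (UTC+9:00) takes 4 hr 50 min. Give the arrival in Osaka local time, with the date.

05:50 on Jan 4

Convert departure to UTC: 11:38 − 2:00 = 09:38 UTC on Jan 2.
Add 1 hour leg 1 → 10:38 UTC.
Add 3 hours 18 minutes layover in Varnholm → 13:56 UTC.
Add 1 hour and 38 minutes leg 2 → 15:34 UTC.
Add 4 hours and 50 minutes layover in Toronto → 20:24 UTC.
Add 15 hours 38 minutes leg 3 → 12:02 UTC (Jan 3).
Add 3 hours and 58 minutes layover in Greywater → 16:00 UTC.
Add 4 hours and 50 minutes leg 4 → 20:50 UTC.
Osaka is UTC+9:00, so local arrival = 20:50 + 9:00 = 05:50 on Jan 4.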